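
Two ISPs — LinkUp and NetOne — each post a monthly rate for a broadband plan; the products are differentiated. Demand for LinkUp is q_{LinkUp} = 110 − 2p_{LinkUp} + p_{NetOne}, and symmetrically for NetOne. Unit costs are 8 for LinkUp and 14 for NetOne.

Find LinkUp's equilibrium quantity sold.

69.6

LinkUp's profit: π = (p_{LinkUp} − 8)(110 − 2p_{LinkUp} + p_{NetOne}).
∂π/∂p_{LinkUp} = 126 − 4p_{LinkUp} + p_{NetOne} = 0 ⇒ p_{LinkUp} = 31.5 + 0.25p_{NetOne}.
Similarly p_{NetOne} = 34.5 + 0.25p_{LinkUp}.
Substituting the second reaction function into the first: p_{LinkUp} = 31.5 + 0.25(34.5 + 0.25p_{LinkUp}), which gives 0.9375p_{LinkUp} = 40.125 ⇒ p_{LinkUp} = 42.8.
Then p_{NetOne} = 34.5 + 0.25·42.8 = 45.2.
q_{LinkUp} = 110 − 2·42.8 + 45.2 = 69.6.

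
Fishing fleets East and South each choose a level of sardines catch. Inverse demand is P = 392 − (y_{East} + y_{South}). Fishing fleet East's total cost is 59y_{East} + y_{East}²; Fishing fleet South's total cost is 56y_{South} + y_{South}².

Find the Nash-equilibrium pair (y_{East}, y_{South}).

Fishing fleet East's profit: π = y_{East}(392 − (y_{East} + y_{South})) − 59y_{East} − y_{East}².
∂π/∂y_{East} = 333 − 4y_{East} − y_{South} = 0, so y_{East} = 83.25 − 0.25y_{South}.
By the same steps for South: y_{South} = 84 − 0.25y_{East}.
Substituting the second reaction function into the first: y_{East} = 83.25 − 0.25(84 − 0.25y_{East}), which gives 0.9375y_{East} = 62.25 ⇒ y_{East} = 66.4.
Then y_{South} = 84 − 0.25·66.4 = 67.4.

66.4, 67.4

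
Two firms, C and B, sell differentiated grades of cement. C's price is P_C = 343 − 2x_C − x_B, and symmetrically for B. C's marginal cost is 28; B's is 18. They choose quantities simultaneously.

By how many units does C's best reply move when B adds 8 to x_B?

Firm C's profit: π = x_C(343 − 2x_C − x_B) − 28x_C.
∂π/∂x_C = 315 − 4x_C − x_B = 0 ⇒ x_C = 78.75 − 0.25x_B.
The reaction-function slope is −0.25, so an 8-unit rise in x_B moves x_C by −0.25 × 8 = −2. C's best response falls — the actions are strategic substitutes.

-2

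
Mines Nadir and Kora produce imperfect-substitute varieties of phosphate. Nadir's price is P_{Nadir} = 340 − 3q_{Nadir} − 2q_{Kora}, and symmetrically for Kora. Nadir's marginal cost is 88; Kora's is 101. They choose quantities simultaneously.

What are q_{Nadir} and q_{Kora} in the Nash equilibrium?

32.3125, 29.0625

Mine Nadir's profit: π = q_{Nadir}(340 − 3q_{Nadir} − 2q_{Kora}) − 88q_{Nadir}.
∂π/∂q_{Nadir} = 252 − 6q_{Nadir} − 2q_{Kora} = 0 ⇒ q_{Nadir} = 42 − (1/3)q_{Kora}.
Similarly q_{Kora} = 239/6 − (1/3)q_{Nadir}.
Substituting the second reaction function into the first: q_{Nadir} = 42 − (1/3)(239/6 − (1/3)q_{Nadir}), which gives (8/9)q_{Nadir} = 517/18 ⇒ q_{Nadir} = 32.3125.
Then q_{Kora} = 239/6 − (1/3)·32.3125 = 29.0625.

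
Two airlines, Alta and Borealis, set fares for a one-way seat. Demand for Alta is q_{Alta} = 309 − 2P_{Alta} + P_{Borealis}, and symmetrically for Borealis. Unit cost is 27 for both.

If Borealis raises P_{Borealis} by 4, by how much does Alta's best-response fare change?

1

Alta's profit: π = (P_{Alta} − 27)(309 − 2P_{Alta} + P_{Borealis}).
∂π/∂P_{Alta} = 363 − 4P_{Alta} + P_{Borealis} = 0 ⇒ P_{Alta} = 90.75 + 0.25P_{Borealis}.
The reaction-function slope is 0.25, so a 4-unit rise in P_{Borealis} moves P_{Alta} by 0.25 × 4 = 1. Alta's best response rises — the actions are strategic complements.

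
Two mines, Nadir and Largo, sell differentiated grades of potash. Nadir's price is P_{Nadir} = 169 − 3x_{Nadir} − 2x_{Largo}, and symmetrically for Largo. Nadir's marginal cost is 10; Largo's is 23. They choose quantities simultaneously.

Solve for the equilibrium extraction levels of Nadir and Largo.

20.6875, 17.4375

Mine Nadir's profit: π = x_{Nadir}(169 − 3x_{Nadir} − 2x_{Largo}) − 10x_{Nadir}.
∂π/∂x_{Nadir} = 159 − 6x_{Nadir} − 2x_{Largo} = 0 ⇒ x_{Nadir} = 26.5 − (1/3)x_{Largo}.
Similarly x_{Largo} = 73/3 − (1/3)x_{Nadir}.
Plugging x_{Largo} into Nadir's best response: x_{Nadir} = 26.5 − (1/3)(73/3 − (1/3)x_{Nadir}) ⇒ (8/9)x_{Nadir} = 331/18, so x_{Nadir} = 20.6875.
Then x_{Largo} = 73/3 − (1/3)·20.6875 = 17.4375.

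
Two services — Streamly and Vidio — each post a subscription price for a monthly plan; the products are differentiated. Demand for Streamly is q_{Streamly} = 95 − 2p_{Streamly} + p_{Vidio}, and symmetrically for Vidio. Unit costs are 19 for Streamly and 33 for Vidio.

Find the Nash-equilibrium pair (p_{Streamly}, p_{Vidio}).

46.2, 51.8

Streamly's profit: π = (p_{Streamly} − 19)(95 − 2p_{Streamly} + p_{Vidio}).
∂π/∂p_{Streamly} = 133 − 4p_{Streamly} + p_{Vidio} = 0 ⇒ p_{Streamly} = 33.25 + 0.25p_{Vidio}.
Similarly p_{Vidio} = 40.25 + 0.25p_{Streamly}.
Plugging p_{Vidio} into Streamly's best response: p_{Streamly} = 33.25 + 0.25(40.25 + 0.25p_{Streamly}) ⇒ 0.9375p_{Streamly} = 43.3125, so p_{Streamly} = 46.2.
Then p_{Vidio} = 40.25 + 0.25·46.2 = 51.8.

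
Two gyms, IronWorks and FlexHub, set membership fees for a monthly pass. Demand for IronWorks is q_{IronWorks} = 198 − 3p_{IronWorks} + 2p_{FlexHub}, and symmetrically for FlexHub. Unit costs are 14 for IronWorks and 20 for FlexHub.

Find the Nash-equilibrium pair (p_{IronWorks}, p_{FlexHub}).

IronWorks's profit: π = (p_{IronWorks} − 14)(198 − 3p_{IronWorks} + 2p_{FlexHub}).
∂π/∂p_{IronWorks} = 240 − 6p_{IronWorks} + 2p_{FlexHub} = 0 ⇒ p_{IronWorks} = 40 + (1/3)p_{FlexHub}.
Similarly p_{FlexHub} = 43 + (1/3)p_{IronWorks}.
Plugging p_{FlexHub} into IronWorks's best response: p_{IronWorks} = 40 + (1/3)(43 + (1/3)p_{IronWorks}) ⇒ (8/9)p_{IronWorks} = 163/3, so p_{IronWorks} = 61.125.
Then p_{FlexHub} = 43 + (1/3)·61.125 = 63.375.

61.125, 63.375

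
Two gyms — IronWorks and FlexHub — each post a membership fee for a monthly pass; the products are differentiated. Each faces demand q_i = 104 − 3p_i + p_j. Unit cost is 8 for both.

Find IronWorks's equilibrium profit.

IronWorks's profit: π = (p_{IronWorks} − 8)(104 − 3p_{IronWorks} + p_{FlexHub}).
∂π/∂p_{IronWorks} = 128 − 6p_{IronWorks} + p_{FlexHub} = 0 ⇒ p_{IronWorks} = 64/3 + (1/6)p_{FlexHub}.
Setting p_{IronWorks} = p_{FlexHub} in the reaction function: p_{IronWorks} = 64/3 + (1/6)p_{IronWorks}, so p_{IronWorks} = (64/3) / (5/6) = 25.6.
q_{IronWorks} = 104 − 3·25.6 + 25.6 = 52.8.
Profit = (25.6 − 8)·52.8 = 929.28.

929.28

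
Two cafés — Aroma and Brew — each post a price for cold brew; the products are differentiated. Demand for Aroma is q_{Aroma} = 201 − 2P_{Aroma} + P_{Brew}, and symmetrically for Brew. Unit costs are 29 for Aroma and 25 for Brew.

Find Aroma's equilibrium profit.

Aroma's profit: π = (P_{Aroma} − 29)(201 − 2P_{Aroma} + P_{Brew}).
∂π/∂P_{Aroma} = 259 − 4P_{Aroma} + P_{Brew} = 0 ⇒ P_{Aroma} = 64.75 + 0.25P_{Brew}.
Similarly P_{Brew} = 62.75 + 0.25P_{Aroma}.
Solving the two reaction functions simultaneously: (1 − (0.25)(0.25))P_{Aroma} = 64.75 + 0.25·62.75, so 0.9375P_{Aroma} = 80.4375 and P_{Aroma} = 85.8.
Then P_{Brew} = 62.75 + 0.25·85.8 = 84.2.
q_{Aroma} = 201 − 2·85.8 + 84.2 = 113.6.
Profit = (85.8 − 29)·113.6 = 6452.48.

6452.48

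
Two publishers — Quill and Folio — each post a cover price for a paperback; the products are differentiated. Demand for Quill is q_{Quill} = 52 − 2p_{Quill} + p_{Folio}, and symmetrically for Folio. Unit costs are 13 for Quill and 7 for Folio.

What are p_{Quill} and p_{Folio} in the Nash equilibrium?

Quill's profit: π = (p_{Quill} − 13)(52 − 2p_{Quill} + p_{Folio}).
∂π/∂p_{Quill} = 78 − 4p_{Quill} + p_{Folio} = 0 ⇒ p_{Quill} = 19.5 + 0.25p_{Folio}.
Similarly p_{Folio} = 16.5 + 0.25p_{Quill}.
Solving the two reaction functions simultaneously: (1 − (0.25)(0.25))p_{Quill} = 19.5 + 0.25·16.5, so 0.9375p_{Quill} = 23.625 and p_{Quill} = 25.2.
Then p_{Folio} = 16.5 + 0.25·25.2 = 22.8.

25.2, 22.8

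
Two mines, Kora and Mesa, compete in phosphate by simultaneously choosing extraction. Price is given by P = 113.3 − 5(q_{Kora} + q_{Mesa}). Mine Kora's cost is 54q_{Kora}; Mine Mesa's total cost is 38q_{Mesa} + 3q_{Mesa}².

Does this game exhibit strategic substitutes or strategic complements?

Mine Kora's profit: π = q_{Kora}(113.3 − 5(q_{Kora} + q_{Mesa})) − 54q_{Kora}.
∂π/∂q_{Kora} = 59.3 − 10q_{Kora} − 5q_{Mesa} = 0, so q_{Kora} = 5.93 − 0.5q_{Mesa}.
The best-response slope dq_{Kora}/dq_{Mesa} = −0.5 < 0: the reaction function is downward-sloping, so the choices are strategic substitutes.

strategic substitutes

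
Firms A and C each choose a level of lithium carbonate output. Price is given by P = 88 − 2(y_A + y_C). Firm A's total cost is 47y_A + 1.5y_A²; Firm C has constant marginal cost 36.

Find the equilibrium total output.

Firm A's profit: π = y_A(88 − 2(y_A + y_C)) − 47y_A − 1.5y_A².
∂π/∂y_A = 41 − 7y_A − 2y_C = 0, so y_A = 41/7 − (2/7)y_C.
For C: ∂π/∂y_C = 52 − 4y_C − 2y_A = 0 ⇒ y_C = 13 − 0.5y_A.
Substituting the second reaction function into the first: y_A = 41/7 − (2/7)(13 − 0.5y_A), which gives (6/7)y_A = 15/7 ⇒ y_A = 2.5.
Then y_C = 13 − 0.5·2.5 = 11.75.
Total output: 2.5 + 11.75 = 14.25.

14.25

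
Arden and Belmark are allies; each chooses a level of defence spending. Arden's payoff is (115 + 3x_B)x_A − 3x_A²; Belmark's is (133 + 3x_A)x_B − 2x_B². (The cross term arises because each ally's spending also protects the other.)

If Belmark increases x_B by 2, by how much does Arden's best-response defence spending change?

1

Expanding Arden's payoff: 115x_A + 3x_Bx_A − 3x_A².
∂π/∂x_A = 115 + 3x_B − 6x_A = 0, so x_A = 115/6 + 0.5x_B.
The reaction-function slope is 0.5, so a 2-unit rise in x_B moves x_A by 0.5 × 2 = 1. Arden's best response rises — the actions are strategic complements.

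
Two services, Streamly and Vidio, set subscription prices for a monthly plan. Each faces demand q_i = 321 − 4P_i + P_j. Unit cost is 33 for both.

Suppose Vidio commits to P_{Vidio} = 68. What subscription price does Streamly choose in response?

Streamly's profit: π = (P_{Streamly} − 33)(321 − 4P_{Streamly} + P_{Vidio}).
∂π/∂P_{Streamly} = 453 − 8P_{Streamly} + P_{Vidio} = 0 ⇒ P_{Streamly} = 56.625 + 0.125P_{Vidio}.
At P_{Vidio} = 68: P_{Streamly} = 56.625 + 0.125·68 = 65.125.

65.125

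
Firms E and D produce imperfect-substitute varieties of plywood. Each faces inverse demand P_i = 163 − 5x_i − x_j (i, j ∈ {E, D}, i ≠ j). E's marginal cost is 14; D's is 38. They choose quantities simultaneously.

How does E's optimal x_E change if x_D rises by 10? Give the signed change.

Firm E's profit: π = x_E(163 − 5x_E − x_D) − 14x_E.
∂π/∂x_E = 149 − 10x_E − x_D = 0 ⇒ x_E = 14.9 − 0.1x_D.
The reaction-function slope is −0.1, so a 10-unit rise in x_D moves x_E by −0.1 × 10 = −1. E's best response falls — the actions are strategic substitutes.

-1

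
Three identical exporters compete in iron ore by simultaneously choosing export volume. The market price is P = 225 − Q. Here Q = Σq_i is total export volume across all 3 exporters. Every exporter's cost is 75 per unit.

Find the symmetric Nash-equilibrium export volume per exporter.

A representative exporter's profit is π_i = q_i(225 − Q) − 75q_i, with Q = q_i + Σ_{j≠i} q_j.
First-order condition: 150 − 2q_i − Σ_{j≠i} q_j = 0.
In a symmetric equilibrium every exporter chooses the same q, so Σ_{j≠i} q_j = 2q. The condition becomes 150 − 4q = 0, giving q = 150/4 = 37.5.

37.5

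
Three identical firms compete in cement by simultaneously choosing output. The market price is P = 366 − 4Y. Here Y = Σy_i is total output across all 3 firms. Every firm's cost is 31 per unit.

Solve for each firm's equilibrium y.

20.9375

A representative firm's profit is π_i = y_i(366 − 4Y) − 31y_i, with Y = y_i + Σ_{j≠i} y_j.
First-order condition: 335 − 8y_i − 4Σ_{j≠i} y_j = 0.
In a symmetric equilibrium every firm chooses the same y, so Σ_{j≠i} y_j = 2y. The condition becomes 335 − 16y = 0, giving y = 335/16 = 20.9375.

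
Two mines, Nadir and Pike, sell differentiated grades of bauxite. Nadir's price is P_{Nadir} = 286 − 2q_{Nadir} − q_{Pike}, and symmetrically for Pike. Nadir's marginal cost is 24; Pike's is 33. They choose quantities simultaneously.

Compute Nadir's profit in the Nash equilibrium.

Mine Nadir's profit: π = q_{Nadir}(286 − 2q_{Nadir} − q_{Pike}) − 24q_{Nadir}.
∂π/∂q_{Nadir} = 262 − 4q_{Nadir} − q_{Pike} = 0 ⇒ q_{Nadir} = 65.5 − 0.25q_{Pike}.
Similarly q_{Pike} = 63.25 − 0.25q_{Nadir}.
Substituting the second reaction function into the first: q_{Nadir} = 65.5 − 0.25(63.25 − 0.25q_{Nadir}), which gives 0.9375q_{Nadir} = 49.6875 ⇒ q_{Nadir} = 53.
Then q_{Pike} = 63.25 − 0.25·53 = 50.
P_{Nadir} = 286 − 2·53 − 50 = 130.
Profit = (130 − 24)·53 = 5618.

5618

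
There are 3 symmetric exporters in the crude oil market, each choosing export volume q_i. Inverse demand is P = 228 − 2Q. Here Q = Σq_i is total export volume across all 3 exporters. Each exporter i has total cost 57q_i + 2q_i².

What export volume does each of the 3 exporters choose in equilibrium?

14.25

A representative exporter's profit is π_i = q_i(228 − 2Q) − 57q_i − 2q_i², with Q = q_i + Σ_{j≠i} q_j.
First-order condition: 171 − 8q_i − 2Σ_{j≠i} q_j = 0.
Imposing symmetry (q_j = q for all j) turns Σ_{j≠i} q_j into 2q, so 171 = 12q and q = 14.25.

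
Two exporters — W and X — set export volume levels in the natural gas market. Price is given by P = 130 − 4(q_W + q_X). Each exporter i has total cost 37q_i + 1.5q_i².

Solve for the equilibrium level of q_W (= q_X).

6.2

Exporter W's profit: π = q_W(130 − 4(q_W + q_X)) − 37q_W − 1.5q_W².
∂π/∂q_W = 93 − 11q_W − 4q_X = 0, so q_W = 93/11 − (4/11)q_X.
The game is symmetric, so in equilibrium q_X = q_W: the reaction function gives (15/11)q_W = 93/11, hence q_W = 6.2.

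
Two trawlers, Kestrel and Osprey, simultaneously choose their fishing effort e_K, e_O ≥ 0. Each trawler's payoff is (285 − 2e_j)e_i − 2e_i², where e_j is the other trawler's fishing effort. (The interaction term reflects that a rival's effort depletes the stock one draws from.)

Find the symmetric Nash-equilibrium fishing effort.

47.5

Kestrel's payoff is (285 − 2e_O)e_K − 2e_K².
∂π/∂e_K = 285 − 2e_O − 4e_K = 0, so e_K = 71.25 − 0.5e_O.
The game is symmetric, so in equilibrium e_O = e_K: the reaction function gives 1.5e_K = 71.25, hence e_K = 47.5.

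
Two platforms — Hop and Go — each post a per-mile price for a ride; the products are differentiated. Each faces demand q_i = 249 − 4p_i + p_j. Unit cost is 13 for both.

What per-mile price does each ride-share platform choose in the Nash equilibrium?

Hop's profit: π = (p_{Hop} − 13)(249 − 4p_{Hop} + p_{Go}).
∂π/∂p_{Hop} = 301 − 8p_{Hop} + p_{Go} = 0 ⇒ p_{Hop} = 37.625 + 0.125p_{Go}.
By symmetry p_{Go} = p_{Hop}; substituting into the reaction function, 0.875p_{Hop} = 37.625 and p_{Hop} = 43.

43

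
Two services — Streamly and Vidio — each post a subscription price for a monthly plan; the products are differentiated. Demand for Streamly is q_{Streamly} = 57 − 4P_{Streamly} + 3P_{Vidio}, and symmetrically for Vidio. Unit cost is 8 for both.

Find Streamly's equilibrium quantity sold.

Streamly's profit: π = (P_{Streamly} − 8)(57 − 4P_{Streamly} + 3P_{Vidio}).
∂π/∂P_{Streamly} = 89 − 8P_{Streamly} + 3P_{Vidio} = 0 ⇒ P_{Streamly} = 11.125 + 0.375P_{Vidio}.
The game is symmetric, so in equilibrium P_{Vidio} = P_{Streamly}: the reaction function gives 0.625P_{Streamly} = 11.125, hence P_{Streamly} = 17.8.
q_{Streamly} = 57 − 4·17.8 + 3·17.8 = 39.2.

39.2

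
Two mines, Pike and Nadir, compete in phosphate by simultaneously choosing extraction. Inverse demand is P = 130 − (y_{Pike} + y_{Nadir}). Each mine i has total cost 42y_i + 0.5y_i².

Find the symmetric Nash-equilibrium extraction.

22

Mine Pike's profit: π = y_{Pike}(130 − (y_{Pike} + y_{Nadir})) − 42y_{Pike} − 0.5y_{Pike}².
∂π/∂y_{Pike} = 88 − 3y_{Pike} − y_{Nadir} = 0, so y_{Pike} = 88/3 − (1/3)y_{Nadir}.
The game is symmetric, so in equilibrium y_{Nadir} = y_{Pike}: the reaction function gives (4/3)y_{Pike} = 88/3, hence y_{Pike} = 22.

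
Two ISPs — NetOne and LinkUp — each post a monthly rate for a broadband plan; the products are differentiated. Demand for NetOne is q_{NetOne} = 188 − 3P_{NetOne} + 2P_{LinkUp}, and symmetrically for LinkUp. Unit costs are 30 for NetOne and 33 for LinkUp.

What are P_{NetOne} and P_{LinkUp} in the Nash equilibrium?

NetOne's profit: π = (P_{NetOne} − 30)(188 − 3P_{NetOne} + 2P_{LinkUp}).
∂π/∂P_{NetOne} = 278 − 6P_{NetOne} + 2P_{LinkUp} = 0 ⇒ P_{NetOne} = 139/3 + (1/3)P_{LinkUp}.
Similarly P_{LinkUp} = 287/6 + (1/3)P_{NetOne}.
Plugging P_{LinkUp} into NetOne's best response: P_{NetOne} = 139/3 + (1/3)(287/6 + (1/3)P_{NetOne}) ⇒ (8/9)P_{NetOne} = 1121/18, so P_{NetOne} = 70.0625.
Then P_{LinkUp} = 287/6 + (1/3)·70.0625 = 71.1875.

70.0625, 71.1875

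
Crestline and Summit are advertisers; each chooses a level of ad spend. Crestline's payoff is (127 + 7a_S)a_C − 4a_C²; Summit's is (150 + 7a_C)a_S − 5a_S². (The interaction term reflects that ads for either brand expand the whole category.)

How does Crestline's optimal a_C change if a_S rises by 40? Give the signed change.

35

Expanding Crestline's payoff: 127a_C + 7a_Sa_C − 4a_C².
∂π/∂a_C = 127 + 7a_S − 8a_C = 0, so a_C = 15.875 + 0.875a_S.
The reaction-function slope is 0.875, so a 40-unit rise in a_S moves a_C by 0.875 × 40 = 35. Crestline's best response rises — the actions are strategic complements.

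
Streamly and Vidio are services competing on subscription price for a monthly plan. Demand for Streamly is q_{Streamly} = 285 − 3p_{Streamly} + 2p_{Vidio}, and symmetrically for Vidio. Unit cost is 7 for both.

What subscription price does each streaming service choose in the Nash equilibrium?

Streamly's profit: π = (p_{Streamly} − 7)(285 − 3p_{Streamly} + 2p_{Vidio}).
∂π/∂p_{Streamly} = 306 − 6p_{Streamly} + 2p_{Vidio} = 0 ⇒ p_{Streamly} = 51 + (1/3)p_{Vidio}.
The game is symmetric, so in equilibrium p_{Vidio} = p_{Streamly}: the reaction function gives (2/3)p_{Streamly} = 51, hence p_{Streamly} = 76.5.

76.5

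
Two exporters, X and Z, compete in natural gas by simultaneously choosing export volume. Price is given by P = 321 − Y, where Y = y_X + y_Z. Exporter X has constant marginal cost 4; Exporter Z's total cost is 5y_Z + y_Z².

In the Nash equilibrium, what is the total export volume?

Exporter X's profit: π = y_X(321 − (y_X + y_Z)) − 4y_X.
∂π/∂y_X = 317 − 2y_X − y_Z = 0, so y_X = 158.5 − 0.5y_Z.
For Z: ∂π/∂y_Z = 316 − 4y_Z − y_X = 0 ⇒ y_Z = 79 − 0.25y_X.
Solving the two reaction functions simultaneously: (1 − (−0.5)(−0.25))y_X = 158.5 − 0.5·79, so 0.875y_X = 119 and y_X = 136.
Then y_Z = 79 − 0.25·136 = 45.
Total export volume: 136 + 45 = 181.

181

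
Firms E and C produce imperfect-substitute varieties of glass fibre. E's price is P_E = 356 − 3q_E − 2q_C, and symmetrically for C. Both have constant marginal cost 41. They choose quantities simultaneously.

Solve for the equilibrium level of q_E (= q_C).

Firm E's profit: π = q_E(356 − 3q_E − 2q_C) − 41q_E.
∂π/∂q_E = 315 − 6q_E − 2q_C = 0 ⇒ q_E = 52.5 − (1/3)q_C.
Setting q_E = q_C in the reaction function: q_E = 52.5 − (1/3)q_E, so q_E = 52.5 / (4/3) = 39.375.

39.375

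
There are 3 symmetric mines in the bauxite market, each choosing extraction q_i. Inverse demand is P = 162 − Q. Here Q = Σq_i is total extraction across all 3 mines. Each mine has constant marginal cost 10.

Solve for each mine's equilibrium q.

A representative mine's profit is π_i = q_i(162 − Q) − 10q_i, with Q = q_i + Σ_{j≠i} q_j.
First-order condition: 152 − 2q_i − Σ_{j≠i} q_j = 0.
With identical mines, set every q_j = q: then 152 − 2q − 2q = 0, i.e. q = 152/4 = 38.

38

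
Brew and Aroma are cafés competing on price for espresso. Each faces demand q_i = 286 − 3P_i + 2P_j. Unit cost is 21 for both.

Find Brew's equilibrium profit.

Brew's profit: π = (P_{Brew} − 21)(286 − 3P_{Brew} + 2P_{Aroma}).
∂π/∂P_{Brew} = 349 − 6P_{Brew} + 2P_{Aroma} = 0 ⇒ P_{Brew} = 349/6 + (1/3)P_{Aroma}.
By symmetry P_{Aroma} = P_{Brew}; substituting into the reaction function, (2/3)P_{Brew} = 349/6 and P_{Brew} = 87.25.
q_{Brew} = 286 − 3·87.25 + 2·87.25 = 198.75.
Profit = (87.25 − 21)·198.75 = 13167.1875.

13167.1875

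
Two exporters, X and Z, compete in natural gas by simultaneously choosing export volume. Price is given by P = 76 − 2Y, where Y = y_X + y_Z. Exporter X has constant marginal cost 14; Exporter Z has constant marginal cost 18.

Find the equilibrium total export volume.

Exporter X's profit: π = y_X(76 − 2(y_X + y_Z)) − 14y_X.
∂π/∂y_X = 62 − 4y_X − 2y_Z = 0, so y_X = 15.5 − 0.5y_Z.
By the same steps for Z: y_Z = 14.5 − 0.5y_X.
Substituting the second reaction function into the first: y_X = 15.5 − 0.5(14.5 − 0.5y_X), which gives 0.75y_X = 8.25 ⇒ y_X = 11.
Then y_Z = 14.5 − 0.5·11 = 9.
Total export volume: 11 + 9 = 20.

20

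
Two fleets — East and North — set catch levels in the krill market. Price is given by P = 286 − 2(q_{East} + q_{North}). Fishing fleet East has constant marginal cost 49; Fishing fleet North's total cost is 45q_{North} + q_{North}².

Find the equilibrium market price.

Fishing fleet East's profit: π = q_{East}(286 − 2(q_{East} + q_{North})) − 49q_{East}.
∂π/∂q_{East} = 237 − 4q_{East} − 2q_{North} = 0, so q_{East} = 59.25 − 0.5q_{North}.
For North: ∂π/∂q_{North} = 241 − 6q_{North} − 2q_{East} = 0 ⇒ q_{North} = 241/6 − (1/3)q_{East}.
Plugging q_{North} into East's best response: q_{East} = 59.25 − 0.5(241/6 − (1/3)q_{East}) ⇒ (5/6)q_{East} = 235/6, so q_{East} = 47.
Then q_{North} = 241/6 − (1/3)·47 = 24.5.
Equilibrium price: P = 286 − 2·71.5 = 143.

143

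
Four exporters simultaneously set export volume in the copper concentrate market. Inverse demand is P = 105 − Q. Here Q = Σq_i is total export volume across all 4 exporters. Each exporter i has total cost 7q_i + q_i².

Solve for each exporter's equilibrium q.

14

A representative exporter's profit is π_i = q_i(105 − Q) − 7q_i − q_i², with Q = q_i + Σ_{j≠i} q_j.
First-order condition: 98 − 4q_i − Σ_{j≠i} q_j = 0.
With identical exporters, set every q_j = q: then 98 − 4q − 3q = 0, i.e. q = 98/7 = 14.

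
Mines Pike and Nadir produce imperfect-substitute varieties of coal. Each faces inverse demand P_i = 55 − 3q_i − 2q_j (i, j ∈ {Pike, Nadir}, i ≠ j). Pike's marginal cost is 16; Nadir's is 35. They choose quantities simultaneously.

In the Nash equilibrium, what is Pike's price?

Mine Pike's profit: π = q_{Pike}(55 − 3q_{Pike} − 2q_{Nadir}) − 16q_{Pike}.
∂π/∂q_{Pike} = 39 − 6q_{Pike} − 2q_{Nadir} = 0 ⇒ q_{Pike} = 6.5 − (1/3)q_{Nadir}.
Similarly q_{Nadir} = 10/3 − (1/3)q_{Pike}.
Plugging q_{Nadir} into Pike's best response: q_{Pike} = 6.5 − (1/3)(10/3 − (1/3)q_{Pike}) ⇒ (8/9)q_{Pike} = 97/18, so q_{Pike} = 6.0625.
Then q_{Nadir} = 10/3 − (1/3)·6.0625 = 1.3125.
P_{Pike} = 55 − 3·6.0625 − 2·1.3125 = 34.1875.

34.1875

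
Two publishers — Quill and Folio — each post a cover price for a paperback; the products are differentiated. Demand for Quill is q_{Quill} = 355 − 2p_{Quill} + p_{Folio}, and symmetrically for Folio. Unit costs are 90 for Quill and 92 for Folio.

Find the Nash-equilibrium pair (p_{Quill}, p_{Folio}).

178.6, 179.4

Quill's profit: π = (p_{Quill} − 90)(355 − 2p_{Quill} + p_{Folio}).
∂π/∂p_{Quill} = 535 − 4p_{Quill} + p_{Folio} = 0 ⇒ p_{Quill} = 133.75 + 0.25p_{Folio}.
Similarly p_{Folio} = 134.75 + 0.25p_{Quill}.
Plugging p_{Folio} into Quill's best response: p_{Quill} = 133.75 + 0.25(134.75 + 0.25p_{Quill}) ⇒ 0.9375p_{Quill} = 167.4375, so p_{Quill} = 178.6.
Then p_{Folio} = 134.75 + 0.25·178.6 = 179.4.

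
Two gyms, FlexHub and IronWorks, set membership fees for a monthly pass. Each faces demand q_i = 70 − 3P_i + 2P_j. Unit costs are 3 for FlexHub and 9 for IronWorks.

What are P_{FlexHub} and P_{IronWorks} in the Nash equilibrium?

20.875, 23.125

FlexHub's profit: π = (P_{FlexHub} − 3)(70 − 3P_{FlexHub} + 2P_{IronWorks}).
∂π/∂P_{FlexHub} = 79 − 6P_{FlexHub} + 2P_{IronWorks} = 0 ⇒ P_{FlexHub} = 79/6 + (1/3)P_{IronWorks}.
Similarly P_{IronWorks} = 97/6 + (1/3)P_{FlexHub}.
Plugging P_{IronWorks} into FlexHub's best response: P_{FlexHub} = 79/6 + (1/3)(97/6 + (1/3)P_{FlexHub}) ⇒ (8/9)P_{FlexHub} = 167/9, so P_{FlexHub} = 20.875.
Then P_{IronWorks} = 97/6 + (1/3)·20.875 = 23.125.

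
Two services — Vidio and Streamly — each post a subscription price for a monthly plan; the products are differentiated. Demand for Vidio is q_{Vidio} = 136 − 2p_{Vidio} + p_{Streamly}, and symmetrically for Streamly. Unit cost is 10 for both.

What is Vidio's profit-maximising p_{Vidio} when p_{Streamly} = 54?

52.5

Vidio's profit: π = (p_{Vidio} − 10)(136 − 2p_{Vidio} + p_{Streamly}).
∂π/∂p_{Vidio} = 156 − 4p_{Vidio} + p_{Streamly} = 0 ⇒ p_{Vidio} = 39 + 0.25p_{Streamly}.
At p_{Streamly} = 54: p_{Vidio} = 39 + 0.25·54 = 52.5.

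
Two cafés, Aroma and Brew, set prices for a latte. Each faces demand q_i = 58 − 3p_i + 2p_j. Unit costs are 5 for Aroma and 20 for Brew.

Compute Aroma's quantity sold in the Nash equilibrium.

48.1875

Aroma's profit: π = (p_{Aroma} − 5)(58 − 3p_{Aroma} + 2p_{Brew}).
∂π/∂p_{Aroma} = 73 − 6p_{Aroma} + 2p_{Brew} = 0 ⇒ p_{Aroma} = 73/6 + (1/3)p_{Brew}.
Similarly p_{Brew} = 59/3 + (1/3)p_{Aroma}.
Substituting the second reaction function into the first: p_{Aroma} = 73/6 + (1/3)(59/3 + (1/3)p_{Aroma}), which gives (8/9)p_{Aroma} = 337/18 ⇒ p_{Aroma} = 21.0625.
Then p_{Brew} = 59/3 + (1/3)·21.0625 = 26.6875.
q_{Aroma} = 58 − 3·21.0625 + 2·26.6875 = 48.1875.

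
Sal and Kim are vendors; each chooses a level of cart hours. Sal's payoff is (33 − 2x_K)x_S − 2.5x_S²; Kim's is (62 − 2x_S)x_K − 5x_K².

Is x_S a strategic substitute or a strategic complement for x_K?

strategic substitutes

Expanding Sal's payoff: 33x_S − 2x_Kx_S − 2.5x_S².
∂π/∂x_S = 33 − 2x_K − 5x_S = 0, so x_S = 6.6 − 0.4x_K.
The best-response slope dx_S/dx_K = −0.4 < 0: the reaction function is downward-sloping, so the choices are strategic substitutes.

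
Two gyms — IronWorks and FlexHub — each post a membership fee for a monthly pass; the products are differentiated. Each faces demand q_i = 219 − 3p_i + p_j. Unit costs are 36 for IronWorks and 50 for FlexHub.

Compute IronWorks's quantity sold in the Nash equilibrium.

91.8

IronWorks's profit: π = (p_{IronWorks} − 36)(219 − 3p_{IronWorks} + p_{FlexHub}).
∂π/∂p_{IronWorks} = 327 − 6p_{IronWorks} + p_{FlexHub} = 0 ⇒ p_{IronWorks} = 54.5 + (1/6)p_{FlexHub}.
Similarly p_{FlexHub} = 61.5 + (1/6)p_{IronWorks}.
Solving the two reaction functions simultaneously: (1 − (1/6)(1/6))p_{IronWorks} = 54.5 + (1/6)·61.5, so (35/36)p_{IronWorks} = 64.75 and p_{IronWorks} = 66.6.
Then p_{FlexHub} = 61.5 + (1/6)·66.6 = 72.6.
q_{IronWorks} = 219 − 3·66.6 + 72.6 = 91.8.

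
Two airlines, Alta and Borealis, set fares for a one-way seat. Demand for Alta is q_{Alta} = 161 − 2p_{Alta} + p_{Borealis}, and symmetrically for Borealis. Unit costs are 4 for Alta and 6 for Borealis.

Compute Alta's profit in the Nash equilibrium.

5533.52

Alta's profit: π = (p_{Alta} − 4)(161 − 2p_{Alta} + p_{Borealis}).
∂π/∂p_{Alta} = 169 − 4p_{Alta} + p_{Borealis} = 0 ⇒ p_{Alta} = 42.25 + 0.25p_{Borealis}.
Similarly p_{Borealis} = 43.25 + 0.25p_{Alta}.
Substituting the second reaction function into the first: p_{Alta} = 42.25 + 0.25(43.25 + 0.25p_{Alta}), which gives 0.9375p_{Alta} = 53.0625 ⇒ p_{Alta} = 56.6.
Then p_{Borealis} = 43.25 + 0.25·56.6 = 57.4.
q_{Alta} = 161 − 2·56.6 + 57.4 = 105.2.
Profit = (56.6 − 4)·105.2 = 5533.52.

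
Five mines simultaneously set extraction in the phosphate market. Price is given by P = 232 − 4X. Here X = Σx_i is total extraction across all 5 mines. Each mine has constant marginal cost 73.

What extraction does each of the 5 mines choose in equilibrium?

6.625

A representative mine's profit is π_i = x_i(232 − 4X) − 73x_i, with X = x_i + Σ_{j≠i} x_j.
First-order condition: 159 − 8x_i − 4Σ_{j≠i} x_j = 0.
Imposing symmetry (x_j = x for all j) turns Σ_{j≠i} x_j into 4x, so 159 = 24x and x = 6.625.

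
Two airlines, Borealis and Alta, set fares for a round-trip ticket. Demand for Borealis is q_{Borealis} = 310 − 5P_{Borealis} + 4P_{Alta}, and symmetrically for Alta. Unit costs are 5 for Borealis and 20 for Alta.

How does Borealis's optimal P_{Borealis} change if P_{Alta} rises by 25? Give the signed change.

Borealis's profit: π = (P_{Borealis} − 5)(310 − 5P_{Borealis} + 4P_{Alta}).
∂π/∂P_{Borealis} = 335 − 10P_{Borealis} + 4P_{Alta} = 0 ⇒ P_{Borealis} = 33.5 + 0.4P_{Alta}.
The reaction-function slope is 0.4, so a 25-unit rise in P_{Alta} moves P_{Borealis} by 0.4 × 25 = 10. Borealis's best response rises — the actions are strategic complements.

10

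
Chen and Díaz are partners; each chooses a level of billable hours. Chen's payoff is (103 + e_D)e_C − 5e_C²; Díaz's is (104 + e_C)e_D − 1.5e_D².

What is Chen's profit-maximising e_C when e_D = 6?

10.9

Expanding Chen's payoff: 103e_C + e_De_C − 5e_C².
∂π/∂e_C = 103 + e_D − 10e_C = 0, so e_C = 10.3 + 0.1e_D.
At e_D = 6: e_C = 10.3 + 0.1·6 = 10.9.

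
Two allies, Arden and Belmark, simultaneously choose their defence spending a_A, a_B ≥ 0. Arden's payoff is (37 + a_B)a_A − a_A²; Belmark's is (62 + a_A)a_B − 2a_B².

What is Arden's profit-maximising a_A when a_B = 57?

47

Expanding Arden's payoff: 37a_A + a_Ba_A − a_A².
∂π/∂a_A = 37 + a_B − 2a_A = 0, so a_A = 18.5 + 0.5a_B.
At a_B = 57: a_A = 18.5 + 0.5·57 = 47.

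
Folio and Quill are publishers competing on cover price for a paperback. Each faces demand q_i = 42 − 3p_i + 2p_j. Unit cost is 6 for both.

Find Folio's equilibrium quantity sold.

Folio's profit: π = (p_{Folio} − 6)(42 − 3p_{Folio} + 2p_{Quill}).
∂π/∂p_{Folio} = 60 − 6p_{Folio} + 2p_{Quill} = 0 ⇒ p_{Folio} = 10 + (1/3)p_{Quill}.
By symmetry p_{Quill} = p_{Folio}; substituting into the reaction function, (2/3)p_{Folio} = 10 and p_{Folio} = 15.
q_{Folio} = 42 − 3·15 + 2·15 = 27.

27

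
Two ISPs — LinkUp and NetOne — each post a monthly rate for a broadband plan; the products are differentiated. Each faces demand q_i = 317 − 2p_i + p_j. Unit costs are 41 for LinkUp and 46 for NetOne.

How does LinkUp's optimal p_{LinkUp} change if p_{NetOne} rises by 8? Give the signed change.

2

LinkUp's profit: π = (p_{LinkUp} − 41)(317 − 2p_{LinkUp} + p_{NetOne}).
∂π/∂p_{LinkUp} = 399 − 4p_{LinkUp} + p_{NetOne} = 0 ⇒ p_{LinkUp} = 99.75 + 0.25p_{NetOne}.
The reaction-function slope is 0.25, so an 8-unit rise in p_{NetOne} moves p_{LinkUp} by 0.25 × 8 = 2. LinkUp's best response rises — the actions are strategic complements.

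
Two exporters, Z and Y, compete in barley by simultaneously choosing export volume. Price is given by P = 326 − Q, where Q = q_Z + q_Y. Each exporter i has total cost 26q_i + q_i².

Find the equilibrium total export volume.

Exporter Z's profit: π = q_Z(326 − (q_Z + q_Y)) − 26q_Z − q_Z².
∂π/∂q_Z = 300 − 4q_Z − q_Y = 0, so q_Z = 75 − 0.25q_Y.
The game is symmetric, so in equilibrium q_Y = q_Z: the reaction function gives 1.25q_Z = 75, hence q_Z = 60.
Total export volume: 60 + 60 = 120.

120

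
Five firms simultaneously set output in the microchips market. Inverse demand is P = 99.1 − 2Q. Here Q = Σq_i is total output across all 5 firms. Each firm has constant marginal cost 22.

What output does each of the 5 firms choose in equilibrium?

A representative firm's profit is π_i = q_i(99.1 − 2Q) − 22q_i, with Q = q_i + Σ_{j≠i} q_j.
First-order condition: 77.1 − 4q_i − 2Σ_{j≠i} q_j = 0.
Imposing symmetry (q_j = q for all j) turns Σ_{j≠i} q_j into 4q, so 77.1 = 12q and q = 6.425.

6.425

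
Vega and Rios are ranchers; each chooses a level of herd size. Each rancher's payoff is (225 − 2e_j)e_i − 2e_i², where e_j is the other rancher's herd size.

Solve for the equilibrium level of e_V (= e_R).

Vega's payoff is (225 − 2e_R)e_V − 2e_V².
∂π/∂e_V = 225 − 2e_R − 4e_V = 0, so e_V = 56.25 − 0.5e_R.
Setting e_V = e_R in the reaction function: e_V = 56.25 − 0.5e_V, so e_V = 56.25 / 1.5 = 37.5.

37.5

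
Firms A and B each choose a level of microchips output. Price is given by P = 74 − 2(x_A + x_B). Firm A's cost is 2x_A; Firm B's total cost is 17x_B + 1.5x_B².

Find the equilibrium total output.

19.75

Firm A's profit: π = x_A(74 − 2(x_A + x_B)) − 2x_A.
∂π/∂x_A = 72 − 4x_A − 2x_B = 0, so x_A = 18 − 0.5x_B.
For B: ∂π/∂x_B = 57 − 7x_B − 2x_A = 0 ⇒ x_B = 57/7 − (2/7)x_A.
Substituting the second reaction function into the first: x_A = 18 − 0.5(57/7 − (2/7)x_A), which gives (6/7)x_A = 195/14 ⇒ x_A = 16.25.
Then x_B = 57/7 − (2/7)·16.25 = 3.5.
Total output: 16.25 + 3.5 = 19.75.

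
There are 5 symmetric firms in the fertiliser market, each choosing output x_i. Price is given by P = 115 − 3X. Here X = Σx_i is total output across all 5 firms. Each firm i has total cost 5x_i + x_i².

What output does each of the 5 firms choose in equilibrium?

5.5

A representative firm's profit is π_i = x_i(115 − 3X) − 5x_i − x_i², with X = x_i + Σ_{j≠i} x_j.
First-order condition: 110 − 8x_i − 3Σ_{j≠i} x_j = 0.
With identical firms, set every x_j = x: then 110 − 8x − 12x = 0, i.e. x = 110/20 = 5.5.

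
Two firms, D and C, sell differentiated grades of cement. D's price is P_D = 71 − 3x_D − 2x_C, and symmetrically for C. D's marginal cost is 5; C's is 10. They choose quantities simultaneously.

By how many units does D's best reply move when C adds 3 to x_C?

-1

Firm D's profit: π = x_D(71 − 3x_D − 2x_C) − 5x_D.
∂π/∂x_D = 66 − 6x_D − 2x_C = 0 ⇒ x_D = 11 − (1/3)x_C.
The reaction-function slope is −1/3, so a 3-unit rise in x_C moves x_D by −1/3 × 3 = −1. D's best response falls — the actions are strategic substitutes.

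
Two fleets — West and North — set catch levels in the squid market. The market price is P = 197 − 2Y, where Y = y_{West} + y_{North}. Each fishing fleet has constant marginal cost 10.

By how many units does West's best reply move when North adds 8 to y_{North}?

Fishing fleet West's profit: π = y_{West}(197 − 2(y_{West} + y_{North})) − 10y_{West}.
∂π/∂y_{West} = 187 − 4y_{West} − 2y_{North} = 0, so y_{West} = 46.75 − 0.5y_{North}.
The reaction-function slope is −0.5, so an 8-unit rise in y_{North} moves y_{West} by −0.5 × 8 = −4. West's best response falls — the actions are strategic substitutes.

-4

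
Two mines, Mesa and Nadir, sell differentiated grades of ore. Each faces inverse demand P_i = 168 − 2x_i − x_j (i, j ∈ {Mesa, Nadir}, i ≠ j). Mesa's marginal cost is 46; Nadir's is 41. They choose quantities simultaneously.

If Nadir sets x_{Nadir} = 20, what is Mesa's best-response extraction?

Mine Mesa's profit: π = x_{Mesa}(168 − 2x_{Mesa} − x_{Nadir}) − 46x_{Mesa}.
∂π/∂x_{Mesa} = 122 − 4x_{Mesa} − x_{Nadir} = 0 ⇒ x_{Mesa} = 30.5 − 0.25x_{Nadir}.
At x_{Nadir} = 20: x_{Mesa} = 30.5 − 0.25·20 = 25.5.

25.5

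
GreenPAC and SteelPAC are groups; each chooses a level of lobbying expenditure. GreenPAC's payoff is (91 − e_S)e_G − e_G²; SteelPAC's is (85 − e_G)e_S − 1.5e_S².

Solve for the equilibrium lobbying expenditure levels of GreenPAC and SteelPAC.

37.6, 15.8

Expanding GreenPAC's payoff: 91e_G − e_Se_G − e_G².
∂π/∂e_G = 91 − e_S − 2e_G = 0, so e_G = 45.5 − 0.5e_S.
Likewise for SteelPAC: e_S = 85/3 − (1/3)e_G.
Plugging e_S into GreenPAC's best response: e_G = 45.5 − 0.5(85/3 − (1/3)e_G) ⇒ (5/6)e_G = 94/3, so e_G = 37.6.
Then e_S = 85/3 − (1/3)·37.6 = 15.8.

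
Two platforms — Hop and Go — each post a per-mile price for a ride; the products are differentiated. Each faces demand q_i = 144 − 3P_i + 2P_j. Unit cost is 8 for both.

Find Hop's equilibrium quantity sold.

Hop's profit: π = (P_{Hop} − 8)(144 − 3P_{Hop} + 2P_{Go}).
∂π/∂P_{Hop} = 168 − 6P_{Hop} + 2P_{Go} = 0 ⇒ P_{Hop} = 28 + (1/3)P_{Go}.
The game is symmetric, so in equilibrium P_{Go} = P_{Hop}: the reaction function gives (2/3)P_{Hop} = 28, hence P_{Hop} = 42.
q_{Hop} = 144 − 3·42 + 2·42 = 102.

102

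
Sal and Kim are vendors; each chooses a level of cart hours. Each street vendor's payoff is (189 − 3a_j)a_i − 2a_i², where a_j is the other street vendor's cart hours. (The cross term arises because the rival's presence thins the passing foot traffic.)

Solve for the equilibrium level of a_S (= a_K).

27

Sal's payoff is (189 − 3a_K)a_S − 2a_S².
∂π/∂a_S = 189 − 3a_K − 4a_S = 0, so a_S = 47.25 − 0.75a_K.
The game is symmetric, so in equilibrium a_K = a_S: the reaction function gives 1.75a_S = 47.25, hence a_S = 27.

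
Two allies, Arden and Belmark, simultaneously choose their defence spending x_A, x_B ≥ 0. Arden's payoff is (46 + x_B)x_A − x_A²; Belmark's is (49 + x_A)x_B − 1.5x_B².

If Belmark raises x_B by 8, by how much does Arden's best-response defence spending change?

4

Expanding Arden's payoff: 46x_A + x_Bx_A − x_A².
∂π/∂x_A = 46 + x_B − 2x_A = 0, so x_A = 23 + 0.5x_B.
The reaction-function slope is 0.5, so an 8-unit rise in x_B moves x_A by 0.5 × 8 = 4. Arden's best response rises — the actions are strategic complements.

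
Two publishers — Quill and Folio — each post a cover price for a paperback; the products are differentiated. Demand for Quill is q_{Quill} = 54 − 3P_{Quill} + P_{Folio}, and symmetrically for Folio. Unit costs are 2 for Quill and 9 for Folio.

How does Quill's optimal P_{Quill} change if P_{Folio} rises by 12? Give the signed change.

2

Quill's profit: π = (P_{Quill} − 2)(54 − 3P_{Quill} + P_{Folio}).
∂π/∂P_{Quill} = 60 − 6P_{Quill} + P_{Folio} = 0 ⇒ P_{Quill} = 10 + (1/6)P_{Folio}.
The reaction-function slope is 1/6, so a 12-unit rise in P_{Folio} moves P_{Quill} by 1/6 × 12 = 2. Quill's best response rises — the actions are strategic complements.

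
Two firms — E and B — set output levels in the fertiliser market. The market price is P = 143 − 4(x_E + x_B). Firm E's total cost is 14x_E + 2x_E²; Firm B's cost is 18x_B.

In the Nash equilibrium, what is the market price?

Firm E's profit: π = x_E(143 − 4(x_E + x_B)) − 14x_E − 2x_E².
∂π/∂x_E = 129 − 12x_E − 4x_B = 0, so x_E = 10.75 − (1/3)x_B.
For B: ∂π/∂x_B = 125 − 8x_B − 4x_E = 0 ⇒ x_B = 15.625 − 0.5x_E.
Substituting the second reaction function into the first: x_E = 10.75 − (1/3)(15.625 − 0.5x_E), which gives (5/6)x_E = 133/24 ⇒ x_E = 6.65.
Then x_B = 15.625 − 0.5·6.65 = 12.3.
Equilibrium price: P = 143 − 4·18.95 = 67.2.

67.2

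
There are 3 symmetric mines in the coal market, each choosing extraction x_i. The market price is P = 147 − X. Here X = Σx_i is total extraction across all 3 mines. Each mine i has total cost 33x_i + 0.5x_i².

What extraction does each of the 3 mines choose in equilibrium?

A representative mine's profit is π_i = x_i(147 − X) − 33x_i − 0.5x_i², with X = x_i + Σ_{j≠i} x_j.
First-order condition: 114 − 3x_i − Σ_{j≠i} x_j = 0.
Imposing symmetry (x_j = x for all j) turns Σ_{j≠i} x_j into 2x, so 114 = 5x and x = 22.8.

22.8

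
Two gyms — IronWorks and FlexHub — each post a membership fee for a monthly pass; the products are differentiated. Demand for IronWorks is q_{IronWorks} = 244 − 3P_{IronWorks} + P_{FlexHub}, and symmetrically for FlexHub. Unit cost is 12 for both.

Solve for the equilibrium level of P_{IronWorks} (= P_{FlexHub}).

56

IronWorks's profit: π = (P_{IronWorks} − 12)(244 − 3P_{IronWorks} + P_{FlexHub}).
∂π/∂P_{IronWorks} = 280 − 6P_{IronWorks} + P_{FlexHub} = 0 ⇒ P_{IronWorks} = 140/3 + (1/6)P_{FlexHub}.
The game is symmetric, so in equilibrium P_{FlexHub} = P_{IronWorks}: the reaction function gives (5/6)P_{IronWorks} = 140/3, hence P_{IronWorks} = 56.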